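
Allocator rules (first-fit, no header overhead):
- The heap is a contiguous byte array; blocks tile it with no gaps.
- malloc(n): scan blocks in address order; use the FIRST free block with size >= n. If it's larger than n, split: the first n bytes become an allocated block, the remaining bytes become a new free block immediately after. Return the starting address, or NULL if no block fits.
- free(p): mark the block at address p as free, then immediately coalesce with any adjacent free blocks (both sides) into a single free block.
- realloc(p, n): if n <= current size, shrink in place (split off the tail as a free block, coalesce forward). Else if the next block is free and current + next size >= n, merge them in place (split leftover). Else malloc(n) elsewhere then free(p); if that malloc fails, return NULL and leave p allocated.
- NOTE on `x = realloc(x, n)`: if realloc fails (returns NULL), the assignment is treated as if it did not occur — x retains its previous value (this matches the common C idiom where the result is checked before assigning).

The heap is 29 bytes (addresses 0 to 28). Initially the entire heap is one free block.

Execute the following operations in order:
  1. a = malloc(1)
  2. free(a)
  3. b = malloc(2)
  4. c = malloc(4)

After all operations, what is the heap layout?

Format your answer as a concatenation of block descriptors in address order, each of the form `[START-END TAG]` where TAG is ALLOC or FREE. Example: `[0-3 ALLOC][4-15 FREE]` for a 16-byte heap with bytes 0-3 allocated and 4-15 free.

Answer: [0-1 ALLOC][2-5 ALLOC][6-28 FREE]

Derivation:
Op 1: a = malloc(1) -> a = 0; heap: [0-0 ALLOC][1-28 FREE]
Op 2: free(a) -> (freed a); heap: [0-28 FREE]
Op 3: b = malloc(2) -> b = 0; heap: [0-1 ALLOC][2-28 FREE]
Op 4: c = malloc(4) -> c = 2; heap: [0-1 ALLOC][2-5 ALLOC][6-28 FREE]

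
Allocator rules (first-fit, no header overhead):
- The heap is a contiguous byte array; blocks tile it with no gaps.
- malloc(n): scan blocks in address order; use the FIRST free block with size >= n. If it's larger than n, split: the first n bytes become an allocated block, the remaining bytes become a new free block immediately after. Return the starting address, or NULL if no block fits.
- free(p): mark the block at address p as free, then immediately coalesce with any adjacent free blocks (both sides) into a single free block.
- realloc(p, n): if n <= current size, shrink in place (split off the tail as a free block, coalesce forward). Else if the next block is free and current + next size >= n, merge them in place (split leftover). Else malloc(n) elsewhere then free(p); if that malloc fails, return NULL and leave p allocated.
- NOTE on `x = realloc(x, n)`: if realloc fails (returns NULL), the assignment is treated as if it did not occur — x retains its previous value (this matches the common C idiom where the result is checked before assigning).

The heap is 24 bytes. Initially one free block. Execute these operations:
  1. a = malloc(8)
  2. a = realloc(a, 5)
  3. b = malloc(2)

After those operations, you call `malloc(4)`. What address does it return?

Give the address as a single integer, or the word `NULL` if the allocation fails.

Op 1: a = malloc(8) -> a = 0; heap: [0-7 ALLOC][8-23 FREE]
Op 2: a = realloc(a, 5) -> a = 0; heap: [0-4 ALLOC][5-23 FREE]
Op 3: b = malloc(2) -> b = 5; heap: [0-4 ALLOC][5-6 ALLOC][7-23 FREE]
malloc(4): first-fit scan over [0-4 ALLOC][5-6 ALLOC][7-23 FREE] -> 7

Answer: 7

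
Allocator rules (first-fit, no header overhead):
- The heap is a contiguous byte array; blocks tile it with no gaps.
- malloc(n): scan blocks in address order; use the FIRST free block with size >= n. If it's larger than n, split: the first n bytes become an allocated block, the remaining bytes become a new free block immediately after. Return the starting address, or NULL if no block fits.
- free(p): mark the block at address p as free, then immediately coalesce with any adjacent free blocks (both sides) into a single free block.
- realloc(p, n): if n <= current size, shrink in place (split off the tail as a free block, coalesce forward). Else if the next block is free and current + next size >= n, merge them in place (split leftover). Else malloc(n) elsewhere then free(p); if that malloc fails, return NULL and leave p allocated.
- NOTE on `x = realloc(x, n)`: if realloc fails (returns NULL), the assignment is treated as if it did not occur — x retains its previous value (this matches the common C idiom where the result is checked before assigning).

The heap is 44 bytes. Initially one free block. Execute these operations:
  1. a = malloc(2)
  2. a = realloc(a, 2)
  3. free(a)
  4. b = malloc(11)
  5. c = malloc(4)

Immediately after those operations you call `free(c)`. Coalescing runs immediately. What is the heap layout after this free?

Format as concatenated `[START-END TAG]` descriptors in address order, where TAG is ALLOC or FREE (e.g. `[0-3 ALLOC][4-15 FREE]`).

Answer: [0-10 ALLOC][11-43 FREE]

Derivation:
Op 1: a = malloc(2) -> a = 0; heap: [0-1 ALLOC][2-43 FREE]
Op 2: a = realloc(a, 2) -> a = 0; heap: [0-1 ALLOC][2-43 FREE]
Op 3: free(a) -> (freed a); heap: [0-43 FREE]
Op 4: b = malloc(11) -> b = 0; heap: [0-10 ALLOC][11-43 FREE]
Op 5: c = malloc(4) -> c = 11; heap: [0-10 ALLOC][11-14 ALLOC][15-43 FREE]
free(c): c = 11 -> block [11-14 ALLOC]; mark free, coalesce with adjacent free neighbors -> [0-10 ALLOC][11-43 FREE]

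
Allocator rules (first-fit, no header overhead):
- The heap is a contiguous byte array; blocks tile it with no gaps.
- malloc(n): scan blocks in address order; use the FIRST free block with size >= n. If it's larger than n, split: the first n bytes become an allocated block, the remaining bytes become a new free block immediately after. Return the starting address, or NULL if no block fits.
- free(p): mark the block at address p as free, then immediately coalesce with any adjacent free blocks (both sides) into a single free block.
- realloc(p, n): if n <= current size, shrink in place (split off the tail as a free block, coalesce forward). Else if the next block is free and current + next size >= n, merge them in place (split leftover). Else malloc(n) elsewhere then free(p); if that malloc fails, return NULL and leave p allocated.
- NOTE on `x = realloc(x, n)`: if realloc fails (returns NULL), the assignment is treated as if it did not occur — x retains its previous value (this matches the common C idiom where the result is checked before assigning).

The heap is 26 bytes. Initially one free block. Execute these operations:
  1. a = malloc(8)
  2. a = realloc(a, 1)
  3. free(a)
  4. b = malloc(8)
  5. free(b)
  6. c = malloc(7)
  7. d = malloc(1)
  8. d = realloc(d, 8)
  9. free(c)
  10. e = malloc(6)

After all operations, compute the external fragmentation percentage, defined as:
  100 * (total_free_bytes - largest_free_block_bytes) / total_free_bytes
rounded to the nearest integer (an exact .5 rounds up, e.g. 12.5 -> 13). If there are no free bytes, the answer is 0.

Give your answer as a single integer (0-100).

Answer: 8

Derivation:
Op 1: a = malloc(8) -> a = 0; heap: [0-7 ALLOC][8-25 FREE]
Op 2: a = realloc(a, 1) -> a = 0; heap: [0-0 ALLOC][1-25 FREE]
Op 3: free(a) -> (freed a); heap: [0-25 FREE]
Op 4: b = malloc(8) -> b = 0; heap: [0-7 ALLOC][8-25 FREE]
Op 5: free(b) -> (freed b); heap: [0-25 FREE]
Op 6: c = malloc(7) -> c = 0; heap: [0-6 ALLOC][7-25 FREE]
Op 7: d = malloc(1) -> d = 7; heap: [0-6 ALLOC][7-7 ALLOC][8-25 FREE]
Op 8: d = realloc(d, 8) -> d = 7; heap: [0-6 ALLOC][7-14 ALLOC][15-25 FREE]
Op 9: free(c) -> (freed c); heap: [0-6 FREE][7-14 ALLOC][15-25 FREE]
Op 10: e = malloc(6) -> e = 0; heap: [0-5 ALLOC][6-6 FREE][7-14 ALLOC][15-25 FREE]
Free blocks: [1 11] total_free=12 largest=11 -> 100*(12-11)/12 = 100/12 ≈ 8.333 -> rounds to 8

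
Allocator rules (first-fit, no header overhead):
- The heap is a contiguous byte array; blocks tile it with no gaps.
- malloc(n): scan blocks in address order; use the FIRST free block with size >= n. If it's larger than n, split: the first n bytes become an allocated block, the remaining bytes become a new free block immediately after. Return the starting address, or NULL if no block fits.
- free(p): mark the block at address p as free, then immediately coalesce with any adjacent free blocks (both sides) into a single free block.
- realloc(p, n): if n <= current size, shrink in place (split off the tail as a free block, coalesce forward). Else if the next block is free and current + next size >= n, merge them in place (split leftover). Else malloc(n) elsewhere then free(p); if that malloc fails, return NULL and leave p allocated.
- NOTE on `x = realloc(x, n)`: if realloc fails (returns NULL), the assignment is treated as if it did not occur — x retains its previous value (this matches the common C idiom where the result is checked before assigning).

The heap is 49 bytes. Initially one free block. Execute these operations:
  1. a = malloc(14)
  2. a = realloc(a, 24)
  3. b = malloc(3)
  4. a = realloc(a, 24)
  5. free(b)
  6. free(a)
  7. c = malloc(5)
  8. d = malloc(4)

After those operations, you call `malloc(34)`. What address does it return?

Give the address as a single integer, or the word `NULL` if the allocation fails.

Answer: 9

Derivation:
Op 1: a = malloc(14) -> a = 0; heap: [0-13 ALLOC][14-48 FREE]
Op 2: a = realloc(a, 24) -> a = 0; heap: [0-23 ALLOC][24-48 FREE]
Op 3: b = malloc(3) -> b = 24; heap: [0-23 ALLOC][24-26 ALLOC][27-48 FREE]
Op 4: a = realloc(a, 24) -> a = 0; heap: [0-23 ALLOC][24-26 ALLOC][27-48 FREE]
Op 5: free(b) -> (freed b); heap: [0-23 ALLOC][24-48 FREE]
Op 6: free(a) -> (freed a); heap: [0-48 FREE]
Op 7: c = malloc(5) -> c = 0; heap: [0-4 ALLOC][5-48 FREE]
Op 8: d = malloc(4) -> d = 5; heap: [0-4 ALLOC][5-8 ALLOC][9-48 FREE]
malloc(34): first-fit scan over [0-4 ALLOC][5-8 ALLOC][9-48 FREE] -> 9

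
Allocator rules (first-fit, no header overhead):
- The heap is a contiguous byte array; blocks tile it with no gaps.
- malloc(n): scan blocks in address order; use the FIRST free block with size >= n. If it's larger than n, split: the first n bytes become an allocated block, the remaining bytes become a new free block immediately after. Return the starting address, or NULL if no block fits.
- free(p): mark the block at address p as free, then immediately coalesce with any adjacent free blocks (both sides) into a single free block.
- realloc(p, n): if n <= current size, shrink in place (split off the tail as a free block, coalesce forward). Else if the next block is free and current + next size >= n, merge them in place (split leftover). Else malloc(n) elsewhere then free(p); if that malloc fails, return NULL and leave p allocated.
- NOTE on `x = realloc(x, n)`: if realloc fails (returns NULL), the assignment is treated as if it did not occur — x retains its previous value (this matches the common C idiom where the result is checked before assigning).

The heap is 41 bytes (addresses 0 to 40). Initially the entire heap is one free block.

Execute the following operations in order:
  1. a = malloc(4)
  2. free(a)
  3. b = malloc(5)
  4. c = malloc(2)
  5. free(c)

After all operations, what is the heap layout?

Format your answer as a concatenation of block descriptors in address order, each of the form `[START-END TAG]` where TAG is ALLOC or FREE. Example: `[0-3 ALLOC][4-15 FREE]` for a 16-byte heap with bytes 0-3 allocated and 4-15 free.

Answer: [0-4 ALLOC][5-40 FREE]

Derivation:
Op 1: a = malloc(4) -> a = 0; heap: [0-3 ALLOC][4-40 FREE]
Op 2: free(a) -> (freed a); heap: [0-40 FREE]
Op 3: b = malloc(5) -> b = 0; heap: [0-4 ALLOC][5-40 FREE]
Op 4: c = malloc(2) -> c = 5; heap: [0-4 ALLOC][5-6 ALLOC][7-40 FREE]
Op 5: free(c) -> (freed c); heap: [0-4 ALLOC][5-40 FREE]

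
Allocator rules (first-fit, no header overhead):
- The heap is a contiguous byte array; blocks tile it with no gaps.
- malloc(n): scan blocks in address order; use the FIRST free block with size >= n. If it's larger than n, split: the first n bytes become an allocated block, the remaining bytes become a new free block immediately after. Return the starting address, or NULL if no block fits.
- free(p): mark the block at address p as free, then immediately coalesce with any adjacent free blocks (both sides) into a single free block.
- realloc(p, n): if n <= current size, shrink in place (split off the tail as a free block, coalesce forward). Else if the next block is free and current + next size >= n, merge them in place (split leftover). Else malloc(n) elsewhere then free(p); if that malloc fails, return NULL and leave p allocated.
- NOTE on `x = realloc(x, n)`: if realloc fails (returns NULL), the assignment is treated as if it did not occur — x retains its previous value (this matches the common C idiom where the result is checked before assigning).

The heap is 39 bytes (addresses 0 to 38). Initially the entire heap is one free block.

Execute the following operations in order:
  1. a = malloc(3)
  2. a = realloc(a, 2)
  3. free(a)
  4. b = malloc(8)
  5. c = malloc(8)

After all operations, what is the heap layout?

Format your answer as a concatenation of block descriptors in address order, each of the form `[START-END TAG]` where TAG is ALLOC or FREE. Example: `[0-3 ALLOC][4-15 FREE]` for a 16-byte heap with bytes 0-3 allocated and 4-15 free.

Answer: [0-7 ALLOC][8-15 ALLOC][16-38 FREE]

Derivation:
Op 1: a = malloc(3) -> a = 0; heap: [0-2 ALLOC][3-38 FREE]
Op 2: a = realloc(a, 2) -> a = 0; heap: [0-1 ALLOC][2-38 FREE]
Op 3: free(a) -> (freed a); heap: [0-38 FREE]
Op 4: b = malloc(8) -> b = 0; heap: [0-7 ALLOC][8-38 FREE]
Op 5: c = malloc(8) -> c = 8; heap: [0-7 ALLOC][8-15 ALLOC][16-38 FREE]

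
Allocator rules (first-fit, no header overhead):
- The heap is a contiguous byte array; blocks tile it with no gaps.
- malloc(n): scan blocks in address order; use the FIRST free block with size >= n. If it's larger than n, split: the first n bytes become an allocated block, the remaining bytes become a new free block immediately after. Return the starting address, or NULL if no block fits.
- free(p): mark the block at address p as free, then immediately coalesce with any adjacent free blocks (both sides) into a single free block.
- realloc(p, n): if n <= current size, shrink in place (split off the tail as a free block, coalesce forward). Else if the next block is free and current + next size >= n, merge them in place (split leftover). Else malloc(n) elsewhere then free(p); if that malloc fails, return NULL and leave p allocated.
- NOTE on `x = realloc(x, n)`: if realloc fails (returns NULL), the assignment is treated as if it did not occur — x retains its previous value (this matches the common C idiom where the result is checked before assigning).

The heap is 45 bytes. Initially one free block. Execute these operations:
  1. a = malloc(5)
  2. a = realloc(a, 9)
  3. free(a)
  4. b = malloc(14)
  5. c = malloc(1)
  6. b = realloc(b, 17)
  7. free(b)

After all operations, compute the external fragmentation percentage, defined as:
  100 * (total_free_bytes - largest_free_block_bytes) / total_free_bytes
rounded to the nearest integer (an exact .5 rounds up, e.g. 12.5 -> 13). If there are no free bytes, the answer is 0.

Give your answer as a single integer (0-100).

Answer: 32

Derivation:
Op 1: a = malloc(5) -> a = 0; heap: [0-4 ALLOC][5-44 FREE]
Op 2: a = realloc(a, 9) -> a = 0; heap: [0-8 ALLOC][9-44 FREE]
Op 3: free(a) -> (freed a); heap: [0-44 FREE]
Op 4: b = malloc(14) -> b = 0; heap: [0-13 ALLOC][14-44 FREE]
Op 5: c = malloc(1) -> c = 14; heap: [0-13 ALLOC][14-14 ALLOC][15-44 FREE]
Op 6: b = realloc(b, 17) -> b = 15; heap: [0-13 FREE][14-14 ALLOC][15-31 ALLOC][32-44 FREE]
Op 7: free(b) -> (freed b); heap: [0-13 FREE][14-14 ALLOC][15-44 FREE]
Free blocks: [14 30] total_free=44 largest=30 -> 100*(44-30)/44 = 1400/44 ≈ 31.818 -> rounds to 32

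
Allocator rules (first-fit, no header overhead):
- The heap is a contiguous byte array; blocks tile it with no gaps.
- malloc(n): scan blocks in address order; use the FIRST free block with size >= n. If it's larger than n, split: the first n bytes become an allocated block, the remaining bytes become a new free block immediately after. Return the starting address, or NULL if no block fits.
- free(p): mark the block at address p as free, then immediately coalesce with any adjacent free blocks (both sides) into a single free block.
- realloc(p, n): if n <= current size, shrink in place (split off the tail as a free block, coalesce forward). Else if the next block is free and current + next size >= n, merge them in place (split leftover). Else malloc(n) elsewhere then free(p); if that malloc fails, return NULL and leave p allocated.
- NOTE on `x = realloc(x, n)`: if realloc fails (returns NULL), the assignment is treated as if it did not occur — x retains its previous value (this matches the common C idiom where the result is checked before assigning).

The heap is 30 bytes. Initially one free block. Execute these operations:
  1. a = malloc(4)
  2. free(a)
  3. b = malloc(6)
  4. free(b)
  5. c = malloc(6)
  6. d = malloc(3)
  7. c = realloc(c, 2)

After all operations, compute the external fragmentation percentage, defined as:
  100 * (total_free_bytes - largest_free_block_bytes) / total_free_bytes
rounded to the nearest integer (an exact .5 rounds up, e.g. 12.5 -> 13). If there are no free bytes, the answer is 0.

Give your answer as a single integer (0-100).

Answer: 16

Derivation:
Op 1: a = malloc(4) -> a = 0; heap: [0-3 ALLOC][4-29 FREE]
Op 2: free(a) -> (freed a); heap: [0-29 FREE]
Op 3: b = malloc(6) -> b = 0; heap: [0-5 ALLOC][6-29 FREE]
Op 4: free(b) -> (freed b); heap: [0-29 FREE]
Op 5: c = malloc(6) -> c = 0; heap: [0-5 ALLOC][6-29 FREE]
Op 6: d = malloc(3) -> d = 6; heap: [0-5 ALLOC][6-8 ALLOC][9-29 FREE]
Op 7: c = realloc(c, 2) -> c = 0; heap: [0-1 ALLOC][2-5 FREE][6-8 ALLOC][9-29 FREE]
Free blocks: [4 21] total_free=25 largest=21 -> 100*(25-21)/25 = 400/25 = 16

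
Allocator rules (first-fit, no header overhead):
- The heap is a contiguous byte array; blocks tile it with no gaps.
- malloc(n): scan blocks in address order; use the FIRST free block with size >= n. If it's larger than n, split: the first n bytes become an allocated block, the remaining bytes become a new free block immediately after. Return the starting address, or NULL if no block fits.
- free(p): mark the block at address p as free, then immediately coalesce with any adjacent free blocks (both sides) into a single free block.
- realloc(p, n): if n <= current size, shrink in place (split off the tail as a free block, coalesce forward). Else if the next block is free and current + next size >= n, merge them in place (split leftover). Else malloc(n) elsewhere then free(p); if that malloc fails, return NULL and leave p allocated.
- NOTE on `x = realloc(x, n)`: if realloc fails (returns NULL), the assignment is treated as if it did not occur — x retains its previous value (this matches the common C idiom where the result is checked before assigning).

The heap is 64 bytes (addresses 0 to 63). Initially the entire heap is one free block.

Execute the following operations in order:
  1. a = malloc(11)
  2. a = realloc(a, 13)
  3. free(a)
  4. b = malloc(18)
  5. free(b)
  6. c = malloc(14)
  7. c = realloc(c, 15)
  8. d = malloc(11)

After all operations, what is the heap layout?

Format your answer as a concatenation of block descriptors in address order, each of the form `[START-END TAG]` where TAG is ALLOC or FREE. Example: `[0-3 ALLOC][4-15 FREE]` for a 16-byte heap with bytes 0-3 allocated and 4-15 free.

Op 1: a = malloc(11) -> a = 0; heap: [0-10 ALLOC][11-63 FREE]
Op 2: a = realloc(a, 13) -> a = 0; heap: [0-12 ALLOC][13-63 FREE]
Op 3: free(a) -> (freed a); heap: [0-63 FREE]
Op 4: b = malloc(18) -> b = 0; heap: [0-17 ALLOC][18-63 FREE]
Op 5: free(b) -> (freed b); heap: [0-63 FREE]
Op 6: c = malloc(14) -> c = 0; heap: [0-13 ALLOC][14-63 FREE]
Op 7: c = realloc(c, 15) -> c = 0; heap: [0-14 ALLOC][15-63 FREE]
Op 8: d = malloc(11) -> d = 15; heap: [0-14 ALLOC][15-25 ALLOC][26-63 FREE]

Answer: [0-14 ALLOC][15-25 ALLOC][26-63 FREE]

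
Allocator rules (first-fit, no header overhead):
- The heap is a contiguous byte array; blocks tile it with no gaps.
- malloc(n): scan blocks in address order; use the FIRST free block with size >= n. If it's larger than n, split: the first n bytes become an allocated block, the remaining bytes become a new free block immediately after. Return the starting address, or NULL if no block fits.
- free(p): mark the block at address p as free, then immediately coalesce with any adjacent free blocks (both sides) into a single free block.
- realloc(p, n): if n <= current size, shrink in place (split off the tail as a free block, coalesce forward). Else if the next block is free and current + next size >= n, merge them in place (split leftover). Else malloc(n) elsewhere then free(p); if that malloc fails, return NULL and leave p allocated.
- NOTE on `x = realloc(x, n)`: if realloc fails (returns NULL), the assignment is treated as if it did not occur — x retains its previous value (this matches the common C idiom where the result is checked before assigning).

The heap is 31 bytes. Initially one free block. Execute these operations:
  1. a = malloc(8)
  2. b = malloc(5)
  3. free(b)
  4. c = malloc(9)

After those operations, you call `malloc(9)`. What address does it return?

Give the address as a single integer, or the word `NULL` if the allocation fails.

Op 1: a = malloc(8) -> a = 0; heap: [0-7 ALLOC][8-30 FREE]
Op 2: b = malloc(5) -> b = 8; heap: [0-7 ALLOC][8-12 ALLOC][13-30 FREE]
Op 3: free(b) -> (freed b); heap: [0-7 ALLOC][8-30 FREE]
Op 4: c = malloc(9) -> c = 8; heap: [0-7 ALLOC][8-16 ALLOC][17-30 FREE]
malloc(9): first-fit scan over [0-7 ALLOC][8-16 ALLOC][17-30 FREE] -> 17

Answer: 17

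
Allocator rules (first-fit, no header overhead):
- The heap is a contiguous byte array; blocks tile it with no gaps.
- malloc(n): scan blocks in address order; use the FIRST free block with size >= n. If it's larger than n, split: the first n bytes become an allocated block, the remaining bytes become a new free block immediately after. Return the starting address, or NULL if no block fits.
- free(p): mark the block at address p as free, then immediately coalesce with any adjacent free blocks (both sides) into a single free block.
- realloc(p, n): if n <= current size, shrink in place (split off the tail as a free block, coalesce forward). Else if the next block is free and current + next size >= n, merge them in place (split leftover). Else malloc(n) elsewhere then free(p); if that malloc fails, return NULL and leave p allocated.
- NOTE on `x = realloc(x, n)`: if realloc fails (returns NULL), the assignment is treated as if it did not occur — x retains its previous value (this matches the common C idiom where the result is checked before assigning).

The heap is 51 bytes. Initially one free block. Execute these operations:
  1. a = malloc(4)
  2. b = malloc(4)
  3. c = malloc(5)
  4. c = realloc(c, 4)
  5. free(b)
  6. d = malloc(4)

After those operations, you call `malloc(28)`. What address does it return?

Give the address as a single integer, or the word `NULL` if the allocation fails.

Answer: 12

Derivation:
Op 1: a = malloc(4) -> a = 0; heap: [0-3 ALLOC][4-50 FREE]
Op 2: b = malloc(4) -> b = 4; heap: [0-3 ALLOC][4-7 ALLOC][8-50 FREE]
Op 3: c = malloc(5) -> c = 8; heap: [0-3 ALLOC][4-7 ALLOC][8-12 ALLOC][13-50 FREE]
Op 4: c = realloc(c, 4) -> c = 8; heap: [0-3 ALLOC][4-7 ALLOC][8-11 ALLOC][12-50 FREE]
Op 5: free(b) -> (freed b); heap: [0-3 ALLOC][4-7 FREE][8-11 ALLOC][12-50 FREE]
Op 6: d = malloc(4) -> d = 4; heap: [0-3 ALLOC][4-7 ALLOC][8-11 ALLOC][12-50 FREE]
malloc(28): first-fit scan over [0-3 ALLOC][4-7 ALLOC][8-11 ALLOC][12-50 FREE] -> 12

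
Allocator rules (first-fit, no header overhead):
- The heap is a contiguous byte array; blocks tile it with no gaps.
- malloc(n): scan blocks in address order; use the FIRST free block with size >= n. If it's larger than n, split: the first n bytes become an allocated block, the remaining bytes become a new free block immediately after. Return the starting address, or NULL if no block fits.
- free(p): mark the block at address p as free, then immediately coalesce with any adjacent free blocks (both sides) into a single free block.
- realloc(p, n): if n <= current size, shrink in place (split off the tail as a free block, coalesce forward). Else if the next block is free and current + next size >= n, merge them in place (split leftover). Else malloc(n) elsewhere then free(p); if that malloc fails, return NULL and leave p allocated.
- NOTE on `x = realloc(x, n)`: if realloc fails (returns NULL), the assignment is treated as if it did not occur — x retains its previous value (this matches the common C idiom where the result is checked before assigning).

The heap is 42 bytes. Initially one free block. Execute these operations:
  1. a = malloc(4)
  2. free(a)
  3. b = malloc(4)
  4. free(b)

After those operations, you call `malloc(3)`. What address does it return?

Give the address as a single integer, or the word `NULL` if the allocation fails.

Answer: 0

Derivation:
Op 1: a = malloc(4) -> a = 0; heap: [0-3 ALLOC][4-41 FREE]
Op 2: free(a) -> (freed a); heap: [0-41 FREE]
Op 3: b = malloc(4) -> b = 0; heap: [0-3 ALLOC][4-41 FREE]
Op 4: free(b) -> (freed b); heap: [0-41 FREE]
malloc(3): first-fit scan over [0-41 FREE] -> 0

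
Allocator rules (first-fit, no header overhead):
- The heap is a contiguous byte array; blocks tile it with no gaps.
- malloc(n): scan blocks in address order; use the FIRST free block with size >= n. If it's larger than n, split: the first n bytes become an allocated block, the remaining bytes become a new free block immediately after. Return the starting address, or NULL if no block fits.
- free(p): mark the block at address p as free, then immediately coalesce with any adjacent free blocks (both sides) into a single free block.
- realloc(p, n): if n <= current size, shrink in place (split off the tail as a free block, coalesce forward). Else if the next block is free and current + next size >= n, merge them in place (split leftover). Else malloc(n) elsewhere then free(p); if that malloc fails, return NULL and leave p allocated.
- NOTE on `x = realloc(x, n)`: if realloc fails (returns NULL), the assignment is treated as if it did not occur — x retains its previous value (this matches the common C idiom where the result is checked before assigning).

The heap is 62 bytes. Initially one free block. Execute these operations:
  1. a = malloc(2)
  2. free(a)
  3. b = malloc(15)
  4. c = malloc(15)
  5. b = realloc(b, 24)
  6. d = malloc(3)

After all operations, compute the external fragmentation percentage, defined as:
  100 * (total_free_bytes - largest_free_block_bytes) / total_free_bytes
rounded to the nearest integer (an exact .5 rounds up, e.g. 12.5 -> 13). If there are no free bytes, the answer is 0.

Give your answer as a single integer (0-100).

Answer: 40

Derivation:
Op 1: a = malloc(2) -> a = 0; heap: [0-1 ALLOC][2-61 FREE]
Op 2: free(a) -> (freed a); heap: [0-61 FREE]
Op 3: b = malloc(15) -> b = 0; heap: [0-14 ALLOC][15-61 FREE]
Op 4: c = malloc(15) -> c = 15; heap: [0-14 ALLOC][15-29 ALLOC][30-61 FREE]
Op 5: b = realloc(b, 24) -> b = 30; heap: [0-14 FREE][15-29 ALLOC][30-53 ALLOC][54-61 FREE]
Op 6: d = malloc(3) -> d = 0; heap: [0-2 ALLOC][3-14 FREE][15-29 ALLOC][30-53 ALLOC][54-61 FREE]
Free blocks: [12 8] total_free=20 largest=12 -> 100*(20-12)/20 = 800/20 = 40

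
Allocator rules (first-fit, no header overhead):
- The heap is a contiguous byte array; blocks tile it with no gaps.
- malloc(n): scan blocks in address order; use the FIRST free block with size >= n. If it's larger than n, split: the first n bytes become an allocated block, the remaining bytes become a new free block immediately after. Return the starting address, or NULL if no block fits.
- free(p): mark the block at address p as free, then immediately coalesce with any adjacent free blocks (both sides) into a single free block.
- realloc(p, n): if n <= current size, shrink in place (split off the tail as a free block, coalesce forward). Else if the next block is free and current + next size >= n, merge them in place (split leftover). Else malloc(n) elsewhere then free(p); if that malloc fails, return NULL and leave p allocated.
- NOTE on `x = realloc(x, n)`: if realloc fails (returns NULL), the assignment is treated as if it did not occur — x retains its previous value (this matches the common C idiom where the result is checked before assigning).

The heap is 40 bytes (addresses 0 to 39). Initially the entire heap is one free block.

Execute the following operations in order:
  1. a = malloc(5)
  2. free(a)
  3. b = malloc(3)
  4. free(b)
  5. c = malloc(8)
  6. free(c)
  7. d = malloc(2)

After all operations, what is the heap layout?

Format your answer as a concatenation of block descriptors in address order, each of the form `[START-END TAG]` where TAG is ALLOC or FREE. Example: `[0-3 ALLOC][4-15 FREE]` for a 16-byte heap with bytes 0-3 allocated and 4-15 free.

Answer: [0-1 ALLOC][2-39 FREE]

Derivation:
Op 1: a = malloc(5) -> a = 0; heap: [0-4 ALLOC][5-39 FREE]
Op 2: free(a) -> (freed a); heap: [0-39 FREE]
Op 3: b = malloc(3) -> b = 0; heap: [0-2 ALLOC][3-39 FREE]
Op 4: free(b) -> (freed b); heap: [0-39 FREE]
Op 5: c = malloc(8) -> c = 0; heap: [0-7 ALLOC][8-39 FREE]
Op 6: free(c) -> (freed c); heap: [0-39 FREE]
Op 7: d = malloc(2) -> d = 0; heap: [0-1 ALLOC][2-39 FREE]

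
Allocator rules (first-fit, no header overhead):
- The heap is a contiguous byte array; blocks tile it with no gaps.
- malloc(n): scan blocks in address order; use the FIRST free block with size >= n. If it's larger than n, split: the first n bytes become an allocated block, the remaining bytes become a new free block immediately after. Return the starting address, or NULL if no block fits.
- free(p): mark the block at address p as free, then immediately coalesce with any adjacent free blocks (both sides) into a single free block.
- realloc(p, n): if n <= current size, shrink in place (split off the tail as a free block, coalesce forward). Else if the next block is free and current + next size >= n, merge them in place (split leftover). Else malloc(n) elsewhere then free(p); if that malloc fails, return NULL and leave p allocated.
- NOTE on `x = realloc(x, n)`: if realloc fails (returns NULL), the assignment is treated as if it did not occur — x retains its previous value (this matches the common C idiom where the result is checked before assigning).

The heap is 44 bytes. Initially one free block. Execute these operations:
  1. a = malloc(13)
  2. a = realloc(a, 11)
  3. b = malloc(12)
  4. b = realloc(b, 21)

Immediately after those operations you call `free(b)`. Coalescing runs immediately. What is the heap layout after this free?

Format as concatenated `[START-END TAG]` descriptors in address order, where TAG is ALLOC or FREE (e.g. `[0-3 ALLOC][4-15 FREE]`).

Answer: [0-10 ALLOC][11-43 FREE]

Derivation:
Op 1: a = malloc(13) -> a = 0; heap: [0-12 ALLOC][13-43 FREE]
Op 2: a = realloc(a, 11) -> a = 0; heap: [0-10 ALLOC][11-43 FREE]
Op 3: b = malloc(12) -> b = 11; heap: [0-10 ALLOC][11-22 ALLOC][23-43 FREE]
Op 4: b = realloc(b, 21) -> b = 11; heap: [0-10 ALLOC][11-31 ALLOC][32-43 FREE]
free(b): b = 11 -> block [11-31 ALLOC]; mark free, coalesce with adjacent free neighbors -> [0-10 ALLOC][11-43 FREE]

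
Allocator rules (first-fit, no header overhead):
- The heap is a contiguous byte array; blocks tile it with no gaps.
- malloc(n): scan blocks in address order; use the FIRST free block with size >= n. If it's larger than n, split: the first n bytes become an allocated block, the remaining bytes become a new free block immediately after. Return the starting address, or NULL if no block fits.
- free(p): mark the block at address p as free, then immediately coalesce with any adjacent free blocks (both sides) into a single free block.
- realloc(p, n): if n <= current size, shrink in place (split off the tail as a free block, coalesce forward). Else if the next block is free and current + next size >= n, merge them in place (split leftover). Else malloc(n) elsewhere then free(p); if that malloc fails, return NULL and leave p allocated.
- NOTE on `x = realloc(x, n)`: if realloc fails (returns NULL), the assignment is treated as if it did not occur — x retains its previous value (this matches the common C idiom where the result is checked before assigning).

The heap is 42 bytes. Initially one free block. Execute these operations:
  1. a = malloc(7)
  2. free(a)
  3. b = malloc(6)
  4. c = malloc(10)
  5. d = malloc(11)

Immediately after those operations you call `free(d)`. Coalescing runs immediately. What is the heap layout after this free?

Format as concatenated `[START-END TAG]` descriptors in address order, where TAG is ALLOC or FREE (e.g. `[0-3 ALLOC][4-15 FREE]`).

Op 1: a = malloc(7) -> a = 0; heap: [0-6 ALLOC][7-41 FREE]
Op 2: free(a) -> (freed a); heap: [0-41 FREE]
Op 3: b = malloc(6) -> b = 0; heap: [0-5 ALLOC][6-41 FREE]
Op 4: c = malloc(10) -> c = 6; heap: [0-5 ALLOC][6-15 ALLOC][16-41 FREE]
Op 5: d = malloc(11) -> d = 16; heap: [0-5 ALLOC][6-15 ALLOC][16-26 ALLOC][27-41 FREE]
free(d): d = 16 -> block [16-26 ALLOC]; mark free, coalesce with adjacent free neighbors -> [0-5 ALLOC][6-15 ALLOC][16-41 FREE]

Answer: [0-5 ALLOC][6-15 ALLOC][16-41 FREE]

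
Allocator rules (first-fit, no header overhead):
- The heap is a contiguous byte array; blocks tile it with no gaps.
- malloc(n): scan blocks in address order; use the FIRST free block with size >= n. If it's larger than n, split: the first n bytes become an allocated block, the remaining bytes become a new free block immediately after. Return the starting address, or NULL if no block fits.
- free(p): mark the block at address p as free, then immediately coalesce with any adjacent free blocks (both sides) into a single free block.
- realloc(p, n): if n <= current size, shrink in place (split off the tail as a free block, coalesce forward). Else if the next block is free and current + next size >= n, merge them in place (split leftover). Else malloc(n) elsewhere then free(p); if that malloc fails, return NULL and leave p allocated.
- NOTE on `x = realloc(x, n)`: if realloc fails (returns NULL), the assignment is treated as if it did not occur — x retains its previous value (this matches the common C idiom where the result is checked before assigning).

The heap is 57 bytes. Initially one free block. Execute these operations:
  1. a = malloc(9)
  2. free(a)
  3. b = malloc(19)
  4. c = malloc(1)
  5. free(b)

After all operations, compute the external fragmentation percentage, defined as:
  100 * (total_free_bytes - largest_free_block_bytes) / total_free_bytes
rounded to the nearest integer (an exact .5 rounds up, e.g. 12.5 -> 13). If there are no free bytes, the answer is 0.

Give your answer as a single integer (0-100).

Answer: 34

Derivation:
Op 1: a = malloc(9) -> a = 0; heap: [0-8 ALLOC][9-56 FREE]
Op 2: free(a) -> (freed a); heap: [0-56 FREE]
Op 3: b = malloc(19) -> b = 0; heap: [0-18 ALLOC][19-56 FREE]
Op 4: c = malloc(1) -> c = 19; heap: [0-18 ALLOC][19-19 ALLOC][20-56 FREE]
Op 5: free(b) -> (freed b); heap: [0-18 FREE][19-19 ALLOC][20-56 FREE]
Free blocks: [19 37] total_free=56 largest=37 -> 100*(56-37)/56 = 1900/56 ≈ 33.929 -> rounds to 34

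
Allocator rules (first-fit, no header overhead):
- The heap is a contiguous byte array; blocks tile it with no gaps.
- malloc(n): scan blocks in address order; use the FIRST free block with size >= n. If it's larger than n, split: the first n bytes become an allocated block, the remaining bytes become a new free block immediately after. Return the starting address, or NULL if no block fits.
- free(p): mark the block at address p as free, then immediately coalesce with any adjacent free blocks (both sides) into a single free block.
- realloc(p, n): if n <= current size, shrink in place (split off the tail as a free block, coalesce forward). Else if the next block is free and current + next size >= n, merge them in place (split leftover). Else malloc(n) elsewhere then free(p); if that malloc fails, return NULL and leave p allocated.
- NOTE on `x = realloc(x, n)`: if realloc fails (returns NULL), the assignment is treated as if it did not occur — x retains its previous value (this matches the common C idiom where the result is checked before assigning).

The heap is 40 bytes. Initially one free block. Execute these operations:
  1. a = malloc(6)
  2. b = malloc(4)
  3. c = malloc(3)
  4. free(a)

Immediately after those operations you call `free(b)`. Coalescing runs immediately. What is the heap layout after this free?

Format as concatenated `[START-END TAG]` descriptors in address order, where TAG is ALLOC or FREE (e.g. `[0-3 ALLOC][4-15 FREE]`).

Answer: [0-9 FREE][10-12 ALLOC][13-39 FREE]

Derivation:
Op 1: a = malloc(6) -> a = 0; heap: [0-5 ALLOC][6-39 FREE]
Op 2: b = malloc(4) -> b = 6; heap: [0-5 ALLOC][6-9 ALLOC][10-39 FREE]
Op 3: c = malloc(3) -> c = 10; heap: [0-5 ALLOC][6-9 ALLOC][10-12 ALLOC][13-39 FREE]
Op 4: free(a) -> (freed a); heap: [0-5 FREE][6-9 ALLOC][10-12 ALLOC][13-39 FREE]
free(b): b = 6 -> block [6-9 ALLOC]; mark free, coalesce with adjacent free neighbors -> [0-9 FREE][10-12 ALLOC][13-39 FREE]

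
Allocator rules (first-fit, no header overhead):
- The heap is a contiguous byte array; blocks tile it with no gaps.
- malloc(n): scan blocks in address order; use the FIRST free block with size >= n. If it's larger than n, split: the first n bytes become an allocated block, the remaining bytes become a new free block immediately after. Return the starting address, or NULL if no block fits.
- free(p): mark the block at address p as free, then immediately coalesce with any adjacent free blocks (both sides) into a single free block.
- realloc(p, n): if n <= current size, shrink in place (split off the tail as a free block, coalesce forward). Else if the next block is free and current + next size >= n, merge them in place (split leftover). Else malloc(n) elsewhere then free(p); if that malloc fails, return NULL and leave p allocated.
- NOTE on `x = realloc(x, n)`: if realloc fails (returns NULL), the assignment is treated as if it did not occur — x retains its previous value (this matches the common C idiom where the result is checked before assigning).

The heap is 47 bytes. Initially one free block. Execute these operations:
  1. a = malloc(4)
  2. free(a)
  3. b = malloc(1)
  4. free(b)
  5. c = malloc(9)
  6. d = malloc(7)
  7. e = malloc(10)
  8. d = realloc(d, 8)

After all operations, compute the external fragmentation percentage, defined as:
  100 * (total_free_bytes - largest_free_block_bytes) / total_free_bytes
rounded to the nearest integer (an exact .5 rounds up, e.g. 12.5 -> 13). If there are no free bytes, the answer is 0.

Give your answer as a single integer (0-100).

Op 1: a = malloc(4) -> a = 0; heap: [0-3 ALLOC][4-46 FREE]
Op 2: free(a) -> (freed a); heap: [0-46 FREE]
Op 3: b = malloc(1) -> b = 0; heap: [0-0 ALLOC][1-46 FREE]
Op 4: free(b) -> (freed b); heap: [0-46 FREE]
Op 5: c = malloc(9) -> c = 0; heap: [0-8 ALLOC][9-46 FREE]
Op 6: d = malloc(7) -> d = 9; heap: [0-8 ALLOC][9-15 ALLOC][16-46 FREE]
Op 7: e = malloc(10) -> e = 16; heap: [0-8 ALLOC][9-15 ALLOC][16-25 ALLOC][26-46 FREE]
Op 8: d = realloc(d, 8) -> d = 26; heap: [0-8 ALLOC][9-15 FREE][16-25 ALLOC][26-33 ALLOC][34-46 FREE]
Free blocks: [7 13] total_free=20 largest=13 -> 100*(20-13)/20 = 700/20 = 35

Answer: 35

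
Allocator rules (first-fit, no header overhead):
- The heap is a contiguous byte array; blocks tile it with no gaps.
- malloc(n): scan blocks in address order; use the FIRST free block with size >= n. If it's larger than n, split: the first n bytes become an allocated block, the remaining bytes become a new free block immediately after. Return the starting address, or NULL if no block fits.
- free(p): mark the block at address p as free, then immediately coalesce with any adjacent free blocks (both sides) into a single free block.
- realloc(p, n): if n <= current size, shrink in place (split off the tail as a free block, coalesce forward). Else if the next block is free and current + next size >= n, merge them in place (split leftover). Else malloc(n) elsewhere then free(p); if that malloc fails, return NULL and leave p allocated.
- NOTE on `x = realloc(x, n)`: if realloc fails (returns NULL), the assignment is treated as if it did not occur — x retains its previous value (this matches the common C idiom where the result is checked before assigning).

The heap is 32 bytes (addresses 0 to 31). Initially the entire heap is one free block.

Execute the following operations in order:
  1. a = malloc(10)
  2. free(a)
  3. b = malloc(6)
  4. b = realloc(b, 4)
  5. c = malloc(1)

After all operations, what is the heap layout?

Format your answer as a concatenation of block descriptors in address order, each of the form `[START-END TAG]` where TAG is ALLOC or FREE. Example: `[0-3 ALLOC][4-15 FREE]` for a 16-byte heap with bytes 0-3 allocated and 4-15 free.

Op 1: a = malloc(10) -> a = 0; heap: [0-9 ALLOC][10-31 FREE]
Op 2: free(a) -> (freed a); heap: [0-31 FREE]
Op 3: b = malloc(6) -> b = 0; heap: [0-5 ALLOC][6-31 FREE]
Op 4: b = realloc(b, 4) -> b = 0; heap: [0-3 ALLOC][4-31 FREE]
Op 5: c = malloc(1) -> c = 4; heap: [0-3 ALLOC][4-4 ALLOC][5-31 FREE]

Answer: [0-3 ALLOC][4-4 ALLOC][5-31 FREE]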